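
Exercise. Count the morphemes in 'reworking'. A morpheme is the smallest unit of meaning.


Decomposition: re- (prefix) + work (root) + -ing (suffix) = 3 morpheme(s)

3 morphemes


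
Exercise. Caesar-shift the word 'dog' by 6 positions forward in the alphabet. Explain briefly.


Shift each letter by 6: d -> j, o -> u, g -> m. Result: 'jum'.

jum


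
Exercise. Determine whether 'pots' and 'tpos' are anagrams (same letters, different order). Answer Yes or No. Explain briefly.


Sorted letters of 'pots': 'opst'
Sorted letters of 'tpos': 'opst'
They match.

Yes


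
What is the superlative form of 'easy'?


Apply superlative formation (consonant + y: change y to i, add -est): 'easy' -> 'easiest'.

easiest


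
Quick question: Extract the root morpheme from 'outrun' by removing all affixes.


Remove prefix 'out' from 'outrun' to get root 'run'.

run


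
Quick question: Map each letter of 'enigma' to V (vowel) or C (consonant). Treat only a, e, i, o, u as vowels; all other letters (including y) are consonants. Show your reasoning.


Letter mapping: e = V, n = C, i = V, g = C, m = C, a = V.

VCVCCV


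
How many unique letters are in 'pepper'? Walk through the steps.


Unique letters in 'pepper': {e, p, r} = 3 distinct letters.

3


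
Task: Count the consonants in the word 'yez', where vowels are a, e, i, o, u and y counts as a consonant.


Consonants in 'yez': y, z = 2 consonants.

2


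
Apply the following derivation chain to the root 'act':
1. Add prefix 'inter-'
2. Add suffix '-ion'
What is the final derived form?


Step 1: Add prefix 'inter-' to 'act' = 'interact'
Step 2: Add suffix '-ion' to 'interact' = 'interaction'

interaction


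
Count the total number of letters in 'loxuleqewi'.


Spell out 'loxuleqewi' and number each letter: l(1), o(2), x(3), u(4), l(5), e(6), q(7), e(8), w(9), i(10). Total: 10 letters.

10


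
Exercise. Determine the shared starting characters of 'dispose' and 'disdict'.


Compare from the start: 3 characters match: 'dis'. Mismatch at position 4: 'p' vs 'd'.

dis


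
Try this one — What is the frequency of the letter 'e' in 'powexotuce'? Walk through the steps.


Letter 'e' in 'powexotuce': found at position(s) 4, 10 = 2 occurrence(s).

2


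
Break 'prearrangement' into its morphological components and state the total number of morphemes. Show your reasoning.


Step 1: Identify prefix: 'pre' (meaning: before)
Step 2: Identify root: 'arrange'
Step 3: Identify suffix(es): 'ment'
Decomposition: pre- (prefix: before) + arrange (root) + -ment (suffix: action/result)
Total morphemes: 3

3 morphemes (pre- (prefix: before) + arrange (root) + -ment (suffix: action/result))


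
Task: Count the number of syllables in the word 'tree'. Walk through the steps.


Break 'tree' into syllables: tree -> tree = 1 syllable

1 syllable


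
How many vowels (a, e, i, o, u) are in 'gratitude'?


Vowels in 'gratitude': a, i, u, e = 4 vowels.

4


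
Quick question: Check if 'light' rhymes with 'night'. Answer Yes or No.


Rime (stressed vowel + following sounds) of 'light': -ight = /aɪt/
Rime of 'night': -ight = /aɪt/
/aɪt/ and /aɪt/ are the same ending sound, so the words rhyme.

Yes


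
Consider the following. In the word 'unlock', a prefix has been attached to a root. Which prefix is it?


The word 'unlock' = 'un' (prefix) + 'lock' (root). The prefix is 'un'.

un


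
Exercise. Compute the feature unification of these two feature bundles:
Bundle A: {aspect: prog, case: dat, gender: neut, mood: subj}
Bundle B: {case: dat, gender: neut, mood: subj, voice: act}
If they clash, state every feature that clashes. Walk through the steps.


Compare features:
aspect: A=prog vs B=_ -> unified: prog
case: A=dat vs B=dat -> unified: dat
gender: A=neut vs B=neut -> unified: neut
mood: A=subj vs B=subj -> unified: subj
voice: A=_ vs B=act -> unified: act
No clashes found.

Unified: {aspect: prog, case: dat, gender: neut, mood: subj, voice: act}


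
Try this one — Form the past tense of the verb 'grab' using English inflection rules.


Apply rule: Double final consonant and add -ed. 'grab' becomes 'grabbed'.

grabbed


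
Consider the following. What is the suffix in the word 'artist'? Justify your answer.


The word 'artist' = 'art' (root) + '-ist' (suffix). The suffix is '-ist'.

ist


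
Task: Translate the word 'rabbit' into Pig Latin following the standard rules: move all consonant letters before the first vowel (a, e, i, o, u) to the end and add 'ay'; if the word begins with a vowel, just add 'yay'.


'rabbit': move consonant cluster 'r' to end and add 'ay': 'abbitray'.

abbitray


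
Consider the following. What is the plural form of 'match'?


Apply rule: Add -es (sibilant/fricative ending). 'match' becomes 'matches'.

matches


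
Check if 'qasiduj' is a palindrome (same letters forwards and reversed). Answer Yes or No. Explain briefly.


Forward: 'qasiduj'
Reversed: 'judisaq'
They differ.

No


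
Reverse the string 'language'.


Reverse 'language' character by character: 'egaugnal'.

egaugnal


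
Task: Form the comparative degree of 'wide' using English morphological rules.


Apply comparative formation (ends in e: add -r): 'wide' -> 'wider'.

wider


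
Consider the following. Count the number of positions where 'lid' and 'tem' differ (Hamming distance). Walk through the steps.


Alignment:
Position 1: 'l' vs 't' = DIFFER
Position 2: 'i' vs 'e' = DIFFER
Position 3: 'd' vs 'm' = DIFFER
Total differences: 3

3


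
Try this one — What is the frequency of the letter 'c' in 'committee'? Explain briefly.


Letter 'c' in 'committee': found at position(s) 1 = 1 occurrence(s).

1


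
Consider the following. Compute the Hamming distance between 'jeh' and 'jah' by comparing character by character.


Alignment:
Position 1: 'j' vs 'j' = match
Position 2: 'e' vs 'a' = DIFFER
Position 3: 'h' vs 'h' = match
Total differences: 1

1


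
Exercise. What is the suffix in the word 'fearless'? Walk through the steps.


The word 'fearless' = 'fear' (root) + '-less' (suffix). The suffix is '-less'.

less


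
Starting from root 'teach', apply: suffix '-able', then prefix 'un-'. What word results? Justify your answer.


Step 1: Add suffix '-able' to 'teach' = 'teachable'
Step 2: Add prefix 'un-' to 'teachable' = 'unteachable'

unteachable


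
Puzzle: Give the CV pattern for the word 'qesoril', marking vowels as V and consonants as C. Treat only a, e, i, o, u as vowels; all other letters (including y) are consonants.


Letter mapping: q = C, e = V, s = C, o = V, r = C, i = V, l = C.

CVCVCVC


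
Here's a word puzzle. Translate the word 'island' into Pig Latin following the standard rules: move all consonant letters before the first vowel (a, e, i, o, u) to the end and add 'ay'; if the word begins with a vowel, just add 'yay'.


'island' starts with a vowel, so add 'yay': 'islandyay'.

islandyay


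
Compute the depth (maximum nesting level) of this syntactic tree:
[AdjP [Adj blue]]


Count bracket nesting levels:
'[' at pos 0: depth = 1
'[' at pos 6: depth = 2
Maximum depth reached: 2

2


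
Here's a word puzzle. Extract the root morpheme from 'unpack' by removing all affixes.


Remove prefix 'un' from 'unpack' to get root 'pack'.

pack


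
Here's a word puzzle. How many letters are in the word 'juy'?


Spell out 'juy' and number each letter: j(1), u(2), y(3). Total: 3 letters.

3


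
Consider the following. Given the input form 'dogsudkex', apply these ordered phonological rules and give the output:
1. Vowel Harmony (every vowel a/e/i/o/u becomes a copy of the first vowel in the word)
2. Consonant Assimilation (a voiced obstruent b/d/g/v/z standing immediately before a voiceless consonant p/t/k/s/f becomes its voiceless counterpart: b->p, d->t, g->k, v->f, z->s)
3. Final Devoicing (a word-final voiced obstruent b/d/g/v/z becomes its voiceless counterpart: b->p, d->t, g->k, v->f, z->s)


Starting form: 'dogsudkex'
Rule 1: Vowel Harmony: all vowels become 'o' (matching first vowel). 'dogsudkex' -> 'dogsodkox'
Rule 2: Consonant Assimilation: voiced obstruent before voiceless consonant becomes voiceless ('gs' -> 'ks', 'dk' -> 'tk'). 'dogsodkox' -> 'doksotkox'
Rule 3: Final Devoicing: final consonant 'x' is not one of the voiced obstruents b/d/g/v/z. No change.
Final form: 'doksotkox'

doksotkox


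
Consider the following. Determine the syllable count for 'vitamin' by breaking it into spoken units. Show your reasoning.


Break 'vitamin' into syllables: vi-ta-min -> vi | ta | min = 3 syllables

3 syllables


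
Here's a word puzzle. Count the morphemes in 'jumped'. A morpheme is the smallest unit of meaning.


Decomposition: jump (root) + -ed (suffix) = 2 morpheme(s)

2 morphemes


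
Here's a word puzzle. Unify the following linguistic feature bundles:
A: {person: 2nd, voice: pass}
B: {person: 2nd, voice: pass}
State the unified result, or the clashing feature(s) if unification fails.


Compare features:
person: A=2nd vs B=2nd -> unified: 2nd
voice: A=pass vs B=pass -> unified: pass
No clashes found.

Unified: {person: 2nd, voice: pass}


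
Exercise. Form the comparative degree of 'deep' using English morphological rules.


Apply comparative formation (add -er): 'deep' -> 'deeper'.

deeper


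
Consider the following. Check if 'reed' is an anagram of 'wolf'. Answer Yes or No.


Sorted letters of 'reed': 'deer'
Sorted letters of 'wolf': 'flow'
They do not match.

No


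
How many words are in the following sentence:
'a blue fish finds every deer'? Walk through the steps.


Split into words: a | blue | fish | finds | every | deer = 6 words.

6


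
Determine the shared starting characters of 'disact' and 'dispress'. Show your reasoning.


Compare from the start: 3 characters match: 'dis'. Mismatch at position 4: 'a' vs 'p'.

dis


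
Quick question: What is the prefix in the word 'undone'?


The word 'undone' = 'un' (prefix) + 'done' (root). The prefix is 'un'.

un


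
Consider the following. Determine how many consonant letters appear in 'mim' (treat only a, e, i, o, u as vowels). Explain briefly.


Consonants in 'mim': m, m = 2 consonants.

2


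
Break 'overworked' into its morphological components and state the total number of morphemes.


Step 1: Identify prefix: 'over' (meaning: excessively)
Step 2: Identify root: 'work'
Step 3: Identify suffix(es): 'ed'
Decomposition: over- (prefix: excessively) + work (root) + -ed (suffix: past)
Total morphemes: 3

3 morphemes (over- (prefix: excessively) + work (root) + -ed (suffix: past))


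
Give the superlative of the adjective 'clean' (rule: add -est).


Apply superlative formation (add -est): 'clean' -> 'cleanest'.

cleanest


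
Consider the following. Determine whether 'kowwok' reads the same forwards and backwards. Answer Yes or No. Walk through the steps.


Forward: 'kowwok'
Reversed: 'kowwok'
They are identical.

Yes


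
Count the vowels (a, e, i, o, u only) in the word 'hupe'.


Vowels in 'hupe': u, e = 2 vowels.

2


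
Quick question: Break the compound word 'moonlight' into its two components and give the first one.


Split 'moonlight' into 'moon' + 'light'. The first part is 'moon'.

moon


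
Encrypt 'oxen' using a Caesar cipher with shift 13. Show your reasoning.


Shift each letter by 13: o -> b, x -> k, e -> r, n -> a. Result: 'bkra'.

bkra


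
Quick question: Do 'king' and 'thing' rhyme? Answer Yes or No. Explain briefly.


Rime (stressed vowel + following sounds) of 'king': -ing = /ɪŋ/
Rime of 'thing': -ing = /ɪŋ/
/ɪŋ/ and /ɪŋ/ are the same ending sound, so the words rhyme.

Yes


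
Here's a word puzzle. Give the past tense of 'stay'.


Apply rule: Add -ed. 'stay' becomes 'stayed'.

stayed


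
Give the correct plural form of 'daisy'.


Apply rule: Change -y to -ies (consonant + y). 'daisy' becomes 'daisies'.

daisies


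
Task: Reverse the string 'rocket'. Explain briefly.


Reverse 'rocket' character by character: 'tekcor'.

tekcor


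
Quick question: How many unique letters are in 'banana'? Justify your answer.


Unique letters in 'banana': {a, b, n} = 3 distinct letters.

3


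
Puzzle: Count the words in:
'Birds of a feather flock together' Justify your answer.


Split into words: Birds | of | a | feather | flock | together = 6 words.

6


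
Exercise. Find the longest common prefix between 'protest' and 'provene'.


Compare from the start: 3 characters match: 'pro'. Mismatch at position 4: 't' vs 'v'.

pro


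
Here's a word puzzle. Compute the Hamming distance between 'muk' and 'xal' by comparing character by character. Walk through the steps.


Alignment:
Position 1: 'm' vs 'x' = DIFFER
Position 2: 'u' vs 'a' = DIFFER
Position 3: 'k' vs 'l' = DIFFER
Total differences: 3

3


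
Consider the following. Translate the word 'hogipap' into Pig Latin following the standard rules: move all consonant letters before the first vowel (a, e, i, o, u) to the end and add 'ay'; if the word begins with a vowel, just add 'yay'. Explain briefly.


'hogipap': move consonant cluster 'h' to end and add 'ay': 'ogipaphay'.

ogipaphay


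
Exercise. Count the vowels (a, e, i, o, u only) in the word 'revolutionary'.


Vowels in 'revolutionary': e, o, u, i, o, a = 6 vowels.

6


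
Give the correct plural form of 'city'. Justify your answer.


Apply rule: Change -y to -ies (consonant + y). 'city' becomes 'cities'.

cities


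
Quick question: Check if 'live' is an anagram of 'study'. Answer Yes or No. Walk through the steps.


Sorted letters of 'live': 'eilv'
Sorted letters of 'study': 'dstuy'
They do not match.

No


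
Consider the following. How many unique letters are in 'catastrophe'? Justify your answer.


Unique letters in 'catastrophe': {a, c, e, h, o, p, r, s, t} = 9 distinct letters.

9


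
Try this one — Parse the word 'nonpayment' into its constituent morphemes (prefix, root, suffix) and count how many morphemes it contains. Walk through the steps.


Step 1: Identify prefix: 'non' (meaning: not)
Step 2: Identify root: 'pay'
Step 3: Identify suffix(es): 'ment'
Decomposition: non- (prefix: not) + pay (root) + -ment (suffix: action/result)
Total morphemes: 3

3 morphemes (non- (prefix: not) + pay (root) + -ment (suffix: action/result))


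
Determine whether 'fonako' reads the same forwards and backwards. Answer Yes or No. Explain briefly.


Forward: 'fonako'
Reversed: 'okanof'
They differ.

No


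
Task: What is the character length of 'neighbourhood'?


Spell out 'neighbourhood' and number each letter: n(1), e(2), i(3), g(4), h(5), b(6), o(7), u(8), r(9), h(10), o(11), o(12), d(13). Total: 13 letters.

13


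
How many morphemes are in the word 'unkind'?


Decomposition: un- (prefix) + kind (root) = 2 morpheme(s)

2 morphemes


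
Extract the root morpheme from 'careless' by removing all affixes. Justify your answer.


Remove suffix '-less' from 'careless' to get root 'care'.

care


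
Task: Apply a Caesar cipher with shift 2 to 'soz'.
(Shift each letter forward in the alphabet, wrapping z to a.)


Shift each letter by 2: s -> u, o -> q, z -> b. Result: 'uqb'.

uqb


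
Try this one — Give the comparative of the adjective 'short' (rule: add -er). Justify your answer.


Apply comparative formation (add -er): 'short' -> 'shorter'.

shorter


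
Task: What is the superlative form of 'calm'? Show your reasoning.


Apply superlative formation (add -est): 'calm' -> 'calmest'.

calmest


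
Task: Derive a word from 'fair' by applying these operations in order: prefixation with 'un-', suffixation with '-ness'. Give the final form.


Step 1: Add prefix 'un-' to 'fair' = 'unfair'
Step 2: Add suffix '-ness' to 'unfair' = 'unfairness'

unfairness


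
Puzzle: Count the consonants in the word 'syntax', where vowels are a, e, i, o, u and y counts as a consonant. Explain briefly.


Consonants in 'syntax': s, y, n, t, x = 5 consonants.

5


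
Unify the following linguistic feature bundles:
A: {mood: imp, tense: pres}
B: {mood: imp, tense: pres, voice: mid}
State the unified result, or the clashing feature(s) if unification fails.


Compare features:
mood: A=imp vs B=imp -> unified: imp
tense: A=pres vs B=pres -> unified: pres
voice: A=_ vs B=mid -> unified: mid
No clashes found.

Unified: {mood: imp, tense: pres, voice: mid}


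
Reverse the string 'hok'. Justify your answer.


Reverse 'hok' character by character: 'koh'.

koh


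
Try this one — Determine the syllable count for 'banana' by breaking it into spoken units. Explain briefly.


Break 'banana' into syllables: ba-na-na -> ba | na | na = 3 syllables

3 syllables


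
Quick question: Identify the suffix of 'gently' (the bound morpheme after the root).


The word 'gently' = 'gentle' (root) + '-ly' (suffix). The suffix is '-ly'.

ly


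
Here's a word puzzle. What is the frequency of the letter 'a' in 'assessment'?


Letter 'a' in 'assessment': found at position(s) 1 = 1 occurrence(s).

1


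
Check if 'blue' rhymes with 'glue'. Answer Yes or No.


Rime (stressed vowel + following sounds) of 'blue': -ue = /uː/
Rime of 'glue': -ue = /uː/
/uː/ and /uː/ are the same ending sound, so the words rhyme.

Yes


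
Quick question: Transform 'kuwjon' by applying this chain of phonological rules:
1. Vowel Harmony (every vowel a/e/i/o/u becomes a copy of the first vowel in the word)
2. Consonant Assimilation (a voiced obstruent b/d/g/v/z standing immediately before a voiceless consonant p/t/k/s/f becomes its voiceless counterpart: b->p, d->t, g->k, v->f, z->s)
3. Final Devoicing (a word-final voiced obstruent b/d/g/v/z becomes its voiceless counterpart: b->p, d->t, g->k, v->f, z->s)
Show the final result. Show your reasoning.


Starting form: 'kuwjon'
Rule 1: Vowel Harmony: all vowels become 'u' (matching first vowel). 'kuwjon' -> 'kuwjun'
Rule 2: Consonant Assimilation: no voiced obstruent (b/d/g/v/z) stands immediately before a voiceless consonant (p/t/k/s/f). No change.
Rule 3: Final Devoicing: final consonant 'n' is not one of the voiced obstruents b/d/g/v/z. No change.
Final form: 'kuwjun'

kuwjun


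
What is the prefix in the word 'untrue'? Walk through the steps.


The word 'untrue' = 'un' (prefix) + 'true' (root). The prefix is 'un'.

un


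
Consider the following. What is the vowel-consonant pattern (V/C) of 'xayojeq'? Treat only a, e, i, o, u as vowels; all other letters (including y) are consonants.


Letter mapping: x = C, a = V, y = C, o = V, j = C, e = V, q = C.

CVCVCVC


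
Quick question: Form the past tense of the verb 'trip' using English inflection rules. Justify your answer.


Apply rule: Double final consonant and add -ed. 'trip' becomes 'tripped'.

tripped


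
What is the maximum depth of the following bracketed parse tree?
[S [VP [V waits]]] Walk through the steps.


Count bracket nesting levels:
'[' at pos 0: depth = 1
'[' at pos 3: depth = 2
'[' at pos 7: depth = 3
Maximum depth reached: 3

3


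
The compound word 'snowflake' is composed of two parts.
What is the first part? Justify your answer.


Split 'snowflake' into 'snow' + 'flake'. The first part is 'snow'.

snow


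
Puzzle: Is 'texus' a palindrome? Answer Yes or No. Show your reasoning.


Forward: 'texus'
Reversed: 'suxet'
They differ.

No


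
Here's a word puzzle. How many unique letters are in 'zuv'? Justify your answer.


Unique letters in 'zuv': {u, v, z} = 3 distinct letters.

3


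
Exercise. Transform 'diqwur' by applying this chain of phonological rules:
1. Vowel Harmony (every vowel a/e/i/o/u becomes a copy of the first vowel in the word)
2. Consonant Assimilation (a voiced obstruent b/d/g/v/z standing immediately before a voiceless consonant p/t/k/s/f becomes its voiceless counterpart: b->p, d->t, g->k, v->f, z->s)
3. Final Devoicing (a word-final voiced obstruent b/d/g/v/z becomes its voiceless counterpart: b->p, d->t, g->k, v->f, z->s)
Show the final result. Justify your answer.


Starting form: 'diqwur'
Rule 1: Vowel Harmony: all vowels become 'i' (matching first vowel). 'diqwur' -> 'diqwir'
Rule 2: Consonant Assimilation: no voiced obstruent (b/d/g/v/z) stands immediately before a voiceless consonant (p/t/k/s/f). No change.
Rule 3: Final Devoicing: final consonant 'r' is not one of the voiced obstruents b/d/g/v/z. No change.
Final form: 'diqwir'

diqwir


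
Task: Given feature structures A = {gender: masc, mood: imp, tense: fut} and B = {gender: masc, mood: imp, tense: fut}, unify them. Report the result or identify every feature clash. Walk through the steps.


Compare features:
gender: A=masc vs B=masc -> unified: masc
mood: A=imp vs B=imp -> unified: imp
tense: A=fut vs B=fut -> unified: fut
No clashes found.

Unified: {gender: masc, mood: imp, tense: fut}


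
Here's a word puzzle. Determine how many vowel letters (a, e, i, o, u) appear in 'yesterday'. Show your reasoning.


Vowels in 'yesterday': e, e, a = 3 vowels.

3


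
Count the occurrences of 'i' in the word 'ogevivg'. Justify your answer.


Letter 'i' in 'ogevivg': found at position(s) 5 = 1 occurrence(s).

1


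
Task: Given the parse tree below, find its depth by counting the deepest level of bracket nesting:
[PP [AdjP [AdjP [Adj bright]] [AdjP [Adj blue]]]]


Count bracket nesting levels:
'[' at pos 0: depth = 1
'[' at pos 4: depth = 2
'[' at pos 10: depth = 3
'[' at pos 16: depth = 4
'[' at pos 30: depth = 3
'[' at pos 36: depth = 4
Maximum depth reached: 4

4


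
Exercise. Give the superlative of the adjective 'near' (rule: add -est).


Apply superlative formation (add -est): 'near' -> 'nearest'.

nearest


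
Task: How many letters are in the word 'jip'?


Spell out 'jip' and number each letter: j(1), i(2), p(3). Total: 3 letters.

3


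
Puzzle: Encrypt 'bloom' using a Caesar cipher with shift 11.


Shift each letter by 11: b -> m, l -> w, o -> z, o -> z, m -> x. Result: 'mwzzx'.

mwzzx


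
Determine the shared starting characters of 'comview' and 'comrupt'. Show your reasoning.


Compare from the start: 3 characters match: 'com'. Mismatch at position 4: 'v' vs 'r'.

com


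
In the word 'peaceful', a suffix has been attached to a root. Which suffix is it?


The word 'peaceful' = 'peace' (root) + '-ful' (suffix). The suffix is '-ful'.

ful


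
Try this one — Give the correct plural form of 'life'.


Apply rule: Change -fe to -ves. 'life' becomes 'lives'.

lives


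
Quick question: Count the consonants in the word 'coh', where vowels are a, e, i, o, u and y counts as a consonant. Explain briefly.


Consonants in 'coh': c, h = 2 consonants.

2


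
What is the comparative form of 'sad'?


Apply comparative formation (double final consonant, add -er): 'sad' -> 'sadder'.

sadder


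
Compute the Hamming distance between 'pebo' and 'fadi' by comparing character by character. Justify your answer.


Alignment:
Position 1: 'p' vs 'f' = DIFFER
Position 2: 'e' vs 'a' = DIFFER
Position 3: 'b' vs 'd' = DIFFER
Position 4: 'o' vs 'i' = DIFFER
Total differences: 4

4


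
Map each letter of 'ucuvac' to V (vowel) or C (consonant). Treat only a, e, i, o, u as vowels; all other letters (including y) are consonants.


Letter mapping: u = V, c = C, u = V, v = C, a = V, c = C.

VCVCVC


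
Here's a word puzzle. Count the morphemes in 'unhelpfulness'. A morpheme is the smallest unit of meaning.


Decomposition: un- (prefix) + help (root) + -ful (suffix) + -ness (suffix) = 4 morpheme(s)

4 morphemes


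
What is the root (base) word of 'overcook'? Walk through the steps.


Remove prefix 'over' from 'overcook' to get root 'cook'.

cook


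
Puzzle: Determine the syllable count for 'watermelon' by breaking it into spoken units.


Break 'watermelon' into syllables: wa-ter-mel-on -> wa | ter | mel | on = 4 syllables

4 syllables


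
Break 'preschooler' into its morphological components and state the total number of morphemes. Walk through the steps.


Step 1: Identify prefix: 'pre' (meaning: before)
Step 2: Identify root: 'school'
Step 3: Identify suffix(es): 'er'
Decomposition: pre- (prefix: before) + school (root) + -er (suffix: one who)
Total morphemes: 3

3 morphemes (pre- (prefix: before) + school (root) + -er (suffix: one who))


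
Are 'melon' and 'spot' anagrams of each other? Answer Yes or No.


Sorted letters of 'melon': 'elmno'
Sorted letters of 'spot': 'opst'
They do not match.

No


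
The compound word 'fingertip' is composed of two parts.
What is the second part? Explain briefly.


Split 'fingertip' into 'finger' + 'tip'. The second part is 'tip'.

tip


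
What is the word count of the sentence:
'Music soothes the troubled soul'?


Split into words: Music | soothes | the | troubled | soul = 5 words.

5


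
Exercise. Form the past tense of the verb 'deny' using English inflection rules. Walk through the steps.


Apply rule: Change -y to -ied. 'deny' becomes 'denied'.

denied


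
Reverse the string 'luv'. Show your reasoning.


Reverse 'luv' character by character: 'vul'.

vul


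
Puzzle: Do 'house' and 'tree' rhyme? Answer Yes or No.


Rime (stressed vowel + following sounds) of 'house': -ouse = /aʊs/
Rime of 'tree': -ee = /iː/
/aʊs/ and /iː/ are different ending sounds, so the words do not rhyme.

No


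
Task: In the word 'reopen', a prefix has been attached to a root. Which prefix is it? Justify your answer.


The word 'reopen' = 're' (prefix) + 'open' (root). The prefix is 're'.

re


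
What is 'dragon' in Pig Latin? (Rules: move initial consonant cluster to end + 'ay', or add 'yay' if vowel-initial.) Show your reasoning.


'dragon': move consonant cluster 'dr' to end and add 'ay': 'agondray'.

agondray


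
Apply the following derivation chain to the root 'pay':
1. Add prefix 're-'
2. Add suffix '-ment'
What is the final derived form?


Step 1: Add prefix 're-' to 'pay' = 'repay'
Step 2: Add suffix '-ment' to 'repay' = 'repayment'

repayment


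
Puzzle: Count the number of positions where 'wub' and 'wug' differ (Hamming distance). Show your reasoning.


Alignment:
Position 1: 'w' vs 'w' = match
Position 2: 'u' vs 'u' = match
Position 3: 'b' vs 'g' = DIFFER
Total differences: 1

1


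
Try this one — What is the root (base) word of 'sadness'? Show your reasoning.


Remove suffix '-ness' from 'sadness' to get root 'sad'.

sad


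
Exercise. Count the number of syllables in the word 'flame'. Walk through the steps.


Break 'flame' into syllables: flame -> flame = 1 syllable

1 syllable


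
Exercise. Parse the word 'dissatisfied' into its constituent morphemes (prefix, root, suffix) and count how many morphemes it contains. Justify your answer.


Step 1: Identify prefix: 'dis' (meaning: not/apart)
Step 2: Identify root: 'satisfy'
Step 3: Identify suffix(es): 'ed'
Decomposition: dis- (prefix: not/apart) + satisfy (root) + -ed (suffix: past)
Total morphemes: 3

3 morphemes (dis- (prefix: not/apart) + satisfy (root) + -ed (suffix: past))


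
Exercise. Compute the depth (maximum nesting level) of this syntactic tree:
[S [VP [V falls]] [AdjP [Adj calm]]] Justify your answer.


Count bracket nesting levels:
'[' at pos 0: depth = 1
'[' at pos 3: depth = 2
'[' at pos 7: depth = 3
'[' at pos 18: depth = 2
'[' at pos 24: depth = 3
Maximum depth reached: 3

3


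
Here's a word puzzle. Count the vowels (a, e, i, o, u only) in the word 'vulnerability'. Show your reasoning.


Vowels in 'vulnerability': u, e, a, i, i = 5 vowels.

5


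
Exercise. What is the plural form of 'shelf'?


Apply rule: Change -f to -ves. 'shelf' becomes 'shelves'.

shelves


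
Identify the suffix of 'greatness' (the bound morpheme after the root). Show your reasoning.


The word 'greatness' = 'great' (root) + '-ness' (suffix). The suffix is '-ness'.

ness


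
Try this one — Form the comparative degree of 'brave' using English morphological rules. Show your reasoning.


Apply comparative formation (ends in e: add -r): 'brave' -> 'braver'.

braver


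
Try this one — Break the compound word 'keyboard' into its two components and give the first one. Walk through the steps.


Split 'keyboard' into 'key' + 'board'. The first part is 'key'.

key


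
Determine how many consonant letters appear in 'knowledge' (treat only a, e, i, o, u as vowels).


Consonants in 'knowledge': k, n, w, l, d, g = 6 consonants.

6


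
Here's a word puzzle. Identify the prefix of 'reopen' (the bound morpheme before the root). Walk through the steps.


The word 'reopen' = 're' (prefix) + 'open' (root). The prefix is 're'.

re


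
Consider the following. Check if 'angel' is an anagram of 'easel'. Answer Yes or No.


Sorted letters of 'angel': 'aegln'
Sorted letters of 'easel': 'aeels'
They do not match.

No


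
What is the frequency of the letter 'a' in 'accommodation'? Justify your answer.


Letter 'a' in 'accommodation': found at position(s) 1, 9 = 2 occurrence(s).

2


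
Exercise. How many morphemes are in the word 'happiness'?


Decomposition: happy (root) + -ness (suffix) = 2 morpheme(s)

2 morphemes


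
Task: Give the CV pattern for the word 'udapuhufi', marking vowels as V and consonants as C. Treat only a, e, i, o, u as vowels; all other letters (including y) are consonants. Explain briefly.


Letter mapping: u = V, d = C, a = V, p = C, u = V, h = C, u = V, f = C, i = V.

VCVCVCVCV


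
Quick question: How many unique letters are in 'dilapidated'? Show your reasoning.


Unique letters in 'dilapidated': {a, d, e, i, l, p, t} = 7 distinct letters.

7


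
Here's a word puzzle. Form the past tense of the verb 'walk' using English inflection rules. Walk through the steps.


Apply rule: Add -ed. 'walk' becomes 'walked'.

walked


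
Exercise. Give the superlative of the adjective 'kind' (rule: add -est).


Apply superlative formation (add -est): 'kind' -> 'kindest'.

kindest


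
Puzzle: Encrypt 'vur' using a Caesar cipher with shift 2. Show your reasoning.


Shift each letter by 2: v -> x, u -> w, r -> t. Result: 'xwt'.

xwt


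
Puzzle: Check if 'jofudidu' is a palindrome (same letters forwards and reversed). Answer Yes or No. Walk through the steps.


Forward: 'jofudidu'
Reversed: 'udidufoj'
They differ.

No


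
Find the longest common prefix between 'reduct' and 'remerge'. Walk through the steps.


Compare from the start: 2 characters match: 're'. Mismatch at position 3: 'd' vs 'm'.

re


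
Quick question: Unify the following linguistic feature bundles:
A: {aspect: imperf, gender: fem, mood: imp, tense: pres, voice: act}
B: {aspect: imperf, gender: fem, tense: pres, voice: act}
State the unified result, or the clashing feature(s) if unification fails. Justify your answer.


Compare features:
aspect: A=imperf vs B=imperf -> unified: imperf
gender: A=fem vs B=fem -> unified: fem
mood: A=imp vs B=_ -> unified: imp
tense: A=pres vs B=pres -> unified: pres
voice: A=act vs B=act -> unified: act
No clashes found.

Unified: {aspect: imperf, gender: fem, mood: imp, tense: pres, voice: act}


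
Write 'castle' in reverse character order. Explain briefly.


Reverse 'castle' character by character: 'eltsac'.

eltsac


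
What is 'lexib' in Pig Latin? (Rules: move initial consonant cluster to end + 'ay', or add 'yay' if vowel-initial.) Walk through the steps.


'lexib': move consonant cluster 'l' to end and add 'ay': 'exiblay'.

exiblay


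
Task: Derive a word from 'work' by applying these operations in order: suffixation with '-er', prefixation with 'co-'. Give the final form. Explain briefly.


Step 1: Add suffix '-er' to 'work' = 'worker'
Step 2: Add prefix 'co-' to 'worker' = 'coworker'

coworker


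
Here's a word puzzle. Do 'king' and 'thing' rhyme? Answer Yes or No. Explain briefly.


Rime (stressed vowel + following sounds) of 'king': -ing = /ɪŋ/
Rime of 'thing': -ing = /ɪŋ/
/ɪŋ/ and /ɪŋ/ are the same ending sound, so the words rhyme.

Yes


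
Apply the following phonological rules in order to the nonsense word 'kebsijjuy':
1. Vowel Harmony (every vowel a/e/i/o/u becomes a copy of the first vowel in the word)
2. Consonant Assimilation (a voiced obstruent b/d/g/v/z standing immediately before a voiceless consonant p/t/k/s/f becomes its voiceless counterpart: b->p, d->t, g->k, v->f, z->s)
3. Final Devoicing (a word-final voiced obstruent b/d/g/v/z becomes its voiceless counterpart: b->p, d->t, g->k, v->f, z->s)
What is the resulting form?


Starting form: 'kebsijjuy'
Rule 1: Vowel Harmony: all vowels become 'e' (matching first vowel). 'kebsijjuy' -> 'kebsejjey'
Rule 2: Consonant Assimilation: voiced obstruent before voiceless consonant becomes voiceless ('bs' -> 'ps'). 'kebsejjey' -> 'kepsejjey'
Rule 3: Final Devoicing: final consonant 'y' is not one of the voiced obstruents b/d/g/v/z. No change.
Final form: 'kepsejjey'

kepsejjey


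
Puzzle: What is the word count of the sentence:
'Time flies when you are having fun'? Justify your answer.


Split into words: Time | flies | when | you | are | having | fun = 7 words.

7


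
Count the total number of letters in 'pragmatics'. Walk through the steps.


Spell out 'pragmatics' and number each letter: p(1), r(2), a(3), g(4), m(5), a(6), t(7), i(8), c(9), s(10). Total: 10 letters.

10


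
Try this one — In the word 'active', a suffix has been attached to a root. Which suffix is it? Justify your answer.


The word 'active' = 'act' (root) + '-ive' (suffix). The suffix is '-ive'.

ive


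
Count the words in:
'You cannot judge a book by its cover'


Split into words: You | cannot | judge | a | book | by | its | cover = 8 words.

8


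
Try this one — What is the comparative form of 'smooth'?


Apply comparative formation (add -er): 'smooth' -> 'smoother'.

smoother


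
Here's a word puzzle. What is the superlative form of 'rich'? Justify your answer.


Apply superlative formation (add -est): 'rich' -> 'richest'.

richest


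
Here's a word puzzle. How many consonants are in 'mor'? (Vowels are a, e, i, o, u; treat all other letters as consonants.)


Consonants in 'mor': m, r = 2 consonants.

2


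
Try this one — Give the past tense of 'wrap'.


Apply rule: Double final consonant and add -ed. 'wrap' becomes 'wrapped'.

wrapped


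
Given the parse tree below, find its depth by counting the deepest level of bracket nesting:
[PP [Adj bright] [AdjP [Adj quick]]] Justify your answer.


Count bracket nesting levels:
'[' at pos 0: depth = 1
'[' at pos 4: depth = 2
'[' at pos 17: depth = 2
'[' at pos 23: depth = 3
Maximum depth reached: 3

3


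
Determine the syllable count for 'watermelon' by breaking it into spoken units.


Break 'watermelon' into syllables: wa-ter-mel-on -> wa | ter | mel | on = 4 syllables

4 syllables


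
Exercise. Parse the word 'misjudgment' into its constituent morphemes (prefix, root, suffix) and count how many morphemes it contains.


Step 1: Identify prefix: 'mis' (meaning: wrongly)
Step 2: Identify root: 'judge'
Step 3: Identify suffix(es): 'ment'
Decomposition: mis- (prefix: wrongly) + judge (root) + -ment (suffix: action/result)
Total morphemes: 3

3 morphemes (mis- (prefix: wrongly) + judge (root) + -ment (suffix: action/result))


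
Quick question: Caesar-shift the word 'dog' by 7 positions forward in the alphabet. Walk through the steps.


Shift each letter by 7: d -> k, o -> v, g -> n. Result: 'kvn'.

kvn


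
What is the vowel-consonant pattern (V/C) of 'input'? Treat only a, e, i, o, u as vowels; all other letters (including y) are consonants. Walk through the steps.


Letter mapping: i = V, n = C, p = C, u = V, t = C.

VCCVC


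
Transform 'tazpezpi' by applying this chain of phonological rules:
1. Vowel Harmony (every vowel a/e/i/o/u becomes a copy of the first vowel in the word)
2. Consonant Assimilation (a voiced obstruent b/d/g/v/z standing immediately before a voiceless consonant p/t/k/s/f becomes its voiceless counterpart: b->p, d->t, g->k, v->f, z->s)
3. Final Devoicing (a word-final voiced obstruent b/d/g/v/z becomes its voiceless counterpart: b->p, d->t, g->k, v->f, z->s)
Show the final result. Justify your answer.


Starting form: 'tazpezpi'
Rule 1: Vowel Harmony: all vowels become 'a' (matching first vowel). 'tazpezpi' -> 'tazpazpa'
Rule 2: Consonant Assimilation: voiced obstruent before voiceless consonant becomes voiceless ('zp' -> 'sp', 'zp' -> 'sp'). 'tazpazpa' -> 'taspaspa'
Rule 3: Final Devoicing: the word ends in the vowel 'a', not a consonant. No change.
Final form: 'taspaspa'

taspaspa


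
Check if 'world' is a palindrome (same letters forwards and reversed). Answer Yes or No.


Forward: 'world'
Reversed: 'dlrow'
They differ.

No


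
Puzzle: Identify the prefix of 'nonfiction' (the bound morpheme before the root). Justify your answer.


The word 'nonfiction' = 'non' (prefix) + 'fiction' (root). The prefix is 'non'.

non


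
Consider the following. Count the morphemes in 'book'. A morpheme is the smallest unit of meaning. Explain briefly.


Decomposition: book (free morpheme) = 1 morpheme(s)

1 morphemes


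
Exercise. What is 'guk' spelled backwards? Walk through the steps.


Reverse 'guk' character by character: 'kug'.

kug


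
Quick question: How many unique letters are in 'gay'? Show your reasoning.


Unique letters in 'gay': {a, g, y} = 3 distinct letters.

3


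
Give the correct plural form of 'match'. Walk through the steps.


Apply rule: Add -es (sibilant/fricative ending). 'match' becomes 'matches'.

matches


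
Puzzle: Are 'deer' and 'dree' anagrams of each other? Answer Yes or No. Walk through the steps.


Sorted letters of 'deer': 'deer'
Sorted letters of 'dree': 'deer'
They match.

Yes


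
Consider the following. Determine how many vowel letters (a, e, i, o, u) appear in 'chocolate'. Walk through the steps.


Vowels in 'chocolate': o, o, a, e = 4 vowels.

4


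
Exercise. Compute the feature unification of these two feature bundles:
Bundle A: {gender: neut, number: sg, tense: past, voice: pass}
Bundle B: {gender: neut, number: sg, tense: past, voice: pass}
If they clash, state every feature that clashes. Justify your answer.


Compare features:
gender: A=neut vs B=neut -> unified: neut
number: A=sg vs B=sg -> unified: sg
tense: A=past vs B=past -> unified: past
voice: A=pass vs B=pass -> unified: pass
No clashes found.

Unified: {gender: neut, number: sg, tense: past, voice: pass}


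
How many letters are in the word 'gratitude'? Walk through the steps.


Spell out 'gratitude' and number each letter: g(1), r(2), a(3), t(4), i(5), t(6), u(7), d(8), e(9). Total: 9 letters.

9


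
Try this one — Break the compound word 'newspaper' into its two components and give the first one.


Split 'newspaper' into 'news' + 'paper'. The first part is 'news'.

news


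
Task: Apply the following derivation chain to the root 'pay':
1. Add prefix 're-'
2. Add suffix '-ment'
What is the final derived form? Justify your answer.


Step 1: Add prefix 're-' to 'pay' = 'repay'
Step 2: Add suffix '-ment' to 'repay' = 'repayment'

repayment


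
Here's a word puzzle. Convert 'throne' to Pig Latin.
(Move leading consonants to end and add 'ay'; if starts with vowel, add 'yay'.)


'throne': move consonant cluster 'thr' to end and add 'ay': 'onethray'.

onethray


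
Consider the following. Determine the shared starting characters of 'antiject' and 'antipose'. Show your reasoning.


Compare from the start: 4 characters match: 'anti'. Mismatch at position 5: 'j' vs 'p'.

anti
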